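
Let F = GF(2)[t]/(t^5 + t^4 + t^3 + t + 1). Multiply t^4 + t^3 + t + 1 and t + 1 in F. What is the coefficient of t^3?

0

Multiply in GF(2)[t]: (t^4 + t^3 + t + 1)·(t + 1) = t^5 + t^3 + t^2 + 1.
Reduce using t^5 ≡ t^4 + t^3 + t + 1 (mod t^5 + t^4 + t^3 + t + 1).
Reduced: t^4 + t^2 + t.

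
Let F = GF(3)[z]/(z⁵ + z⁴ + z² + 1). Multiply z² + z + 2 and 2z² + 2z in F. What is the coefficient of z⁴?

2

Multiply in GF(3)[z]: (z² + z + 2)·(2z² + 2z) = 2z⁴ + z³ + z.
Reduced: 2z⁴ + z³ + z.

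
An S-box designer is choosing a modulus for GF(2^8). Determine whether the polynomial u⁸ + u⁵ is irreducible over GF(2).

Write f(u) = u⁸ + u⁵.
Check for roots in GF(2): f(0) = 0 → root; f(1) = 0 → root.
f(0) = 0, so (u) divides f(u); f is reducible.

No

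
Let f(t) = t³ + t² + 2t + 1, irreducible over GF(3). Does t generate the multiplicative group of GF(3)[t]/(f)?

|GF(3^3)^×| = 3^3 − 1 = 26. Prime factorization: 26 = 2·13.
f is primitive ⇔ t has order 26 in GF(3)[t]/(f), i.e. t^(26/q) ≠ 1 for each prime q | 26.
t^(13) mod f = 2.
t^(2) mod f = t².
None equal 1, so t has full order 26; f is primitive.

Yes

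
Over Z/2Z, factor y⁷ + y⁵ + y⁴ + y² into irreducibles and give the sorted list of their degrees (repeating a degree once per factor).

1, 1, 1, 1, 1, 2

Write h(y) = y⁷ + y⁵ + y⁴ + y².
Roots in Z/2Z: h(0) = 0 → root; h(1) = 0 → root.
Linear factors from roots: (y), (y + 1).
Complete factorization: h(y) = (y)^2·(y + 1)^3·(y² + y + 1).
Factor degrees with multiplicity: 1 + 1 + 1 + 1 + 1 + 2 = 7.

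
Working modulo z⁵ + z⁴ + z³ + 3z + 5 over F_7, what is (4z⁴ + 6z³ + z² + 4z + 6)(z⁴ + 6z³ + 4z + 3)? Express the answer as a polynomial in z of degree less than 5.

5z^4 + 2z^3 + z^2 + z + 4

Multiply in F_7[z]: (4z⁴ + 6z³ + z² + 4z + 6)·(z⁴ + 6z³ + 4z + 3) = 4z⁸ + 2z⁷ + 2z⁶ + 5z⁵ + 3z⁴ + 2z³ + 5z² + z + 4.
Reduce using z⁵ ≡ 6z⁴ + 6z³ + 4z + 2 (mod z⁵ + z⁴ + z³ + 3z + 5).
Reduced: 5z⁴ + 2z³ + z² + z + 4.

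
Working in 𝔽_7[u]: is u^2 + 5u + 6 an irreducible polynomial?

Write g(u) = u^2 + 5u + 6.
Check for roots in 𝔽_7: g(0) = 6; g(1) = 5; g(2) = 6; g(3) = 2; g(4) = 0 → root; g(5) = 0 → root; g(6) = 2.
g(4) = 0, so (u − 4) divides g(u); g is reducible.

No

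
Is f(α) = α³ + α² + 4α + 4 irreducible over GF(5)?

Check for roots in GF(5): f(0) = 4; f(1) = 0 → root; f(2) = 4; f(3) = 2; f(4) = 0 → root.
f(1) = 0, so (α − 1) divides f(α); f is reducible.

No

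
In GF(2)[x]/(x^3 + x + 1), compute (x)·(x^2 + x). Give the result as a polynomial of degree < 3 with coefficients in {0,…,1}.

x^2 + x + 1

Multiply in GF(2)[x]: (x)·(x^2 + x) = x^3 + x^2.
Reduce using x^3 ≡ x + 1 (mod x^3 + x + 1).
Reduced: x^2 + x + 1.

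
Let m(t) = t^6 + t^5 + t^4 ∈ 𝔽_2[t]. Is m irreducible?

Check for roots in 𝔽_2: m(0) = 0 → root; m(1) = 1.
m(0) = 0, so (t) divides m(t); m is reducible.

No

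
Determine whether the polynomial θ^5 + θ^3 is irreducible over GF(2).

No

Write g(θ) = θ^5 + θ^3.
Check for roots in GF(2): g(0) = 0 → root; g(1) = 0 → root.
g(0) = 0, so (θ) divides g(θ); g is reducible.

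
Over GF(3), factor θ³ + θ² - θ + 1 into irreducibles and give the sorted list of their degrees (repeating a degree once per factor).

3

Write h(θ) = θ³ + θ² - θ + 1.
Roots in GF(3): h(0) = 1; h(1) = 2; h(2) = 2.
Complete factorization: h(θ) = (θ³ + θ² - θ + 1).
Factor degrees with multiplicity: 3 = 3.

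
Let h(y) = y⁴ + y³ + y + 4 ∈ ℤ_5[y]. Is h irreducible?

No

Check for roots in ℤ_5: h(0) = 4; h(1) = 2; h(2) = 0 → root; h(3) = 0 → root; h(4) = 3.
h(2) = 0, so (y − 2) divides h(y); h is reducible.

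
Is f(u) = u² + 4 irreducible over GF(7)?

Check for roots in GF(7): f(0) = 4; f(1) = 5; f(2) = 1; f(3) = 6; f(4) = 6; f(5) = 1; f(6) = 5.
No roots. A degree-2 polynomial over a field with no linear factor is irreducible.

Yes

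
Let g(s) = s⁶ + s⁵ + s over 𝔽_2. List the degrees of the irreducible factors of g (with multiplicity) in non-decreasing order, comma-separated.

Roots in 𝔽_2: g(0) = 0 → root; g(1) = 1.
Linear factors from roots: (s).
Complete factorization: g(s) = (s)·(s² + s + 1)·(s³ + s + 1).
Factor degrees with multiplicity: 1 + 2 + 3 = 6.

1, 2, 3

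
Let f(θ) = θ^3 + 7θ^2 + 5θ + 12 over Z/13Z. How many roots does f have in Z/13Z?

3

Evaluate at each of the 13 elements of Z/13Z:
f(0) = 12; f(1) = 12; f(2) = 6; f(3) = 0 → root; f(4) = 0 → root; f(5) = 12; f(6) = 3; f(7) = 5; f(8) = 11; f(9) = 1; f(10) = 7; f(11) = 9; f(12) = 0 → root.
Roots: {3, 4, 12}.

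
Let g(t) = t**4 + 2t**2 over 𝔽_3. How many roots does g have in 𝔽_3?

3

Evaluate at each of the 3 elements of 𝔽_3:
g(0) = 0 → root; g(1) = 0 → root; g(2) = 0 → root.
Roots: {0, 1, 2}.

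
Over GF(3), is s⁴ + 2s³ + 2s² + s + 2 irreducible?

Yes

Write h(s) = s⁴ + 2s³ + 2s² + s + 2.
Check for roots in GF(3): h(0) = 2; h(1) = 2; h(2) = 2.
No roots, so no linear factors.
Monic irreducibles of degree 2 over GF(3): s² + 1, s² + s + 2, s² + 2s + 2.
None of them divide h (all give nonzero remainder).
No irreducible factor of degree ≤ 2 exists, so h is irreducible over GF(3).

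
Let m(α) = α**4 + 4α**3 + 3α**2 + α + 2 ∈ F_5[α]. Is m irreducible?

Check for roots in F_5: m(0) = 2; m(1) = 1; m(2) = 4; m(3) = 1; m(4) = 1.
No roots, so no linear factors.
Degree-2 irreducible divisors: test the 10 monic irreducibles of degree 2 over GF(5).
None of them divide m (all give nonzero remainder).
No irreducible factor of degree ≤ 2 exists, so m is irreducible over GF(5).

Yes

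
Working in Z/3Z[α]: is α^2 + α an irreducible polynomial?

Write h(α) = α^2 + α.
Check for roots in Z/3Z: h(0) = 0 → root; h(1) = 2; h(2) = 0 → root.
h(0) = 0, so (α) divides h(α); h is reducible.

No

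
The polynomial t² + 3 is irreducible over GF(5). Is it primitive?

Write f(t) = t² + 3.
|GF(5^2)^×| = 5^2 − 1 = 24. Prime factorization: 24 = 2^3·3.
f is primitive ⇔ t has order 24 in GF(5)[t]/(f), i.e. t^(24/q) ≠ 1 for each prime q | 24.
t^(12) mod f = 4.
t^(8) mod f = 1
Since t^(8) = 1, the order of t divides 8 < 24; not primitive.

No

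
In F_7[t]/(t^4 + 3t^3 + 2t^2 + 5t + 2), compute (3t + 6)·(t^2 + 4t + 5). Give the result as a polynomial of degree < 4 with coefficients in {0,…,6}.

3t^3 + 4t^2 + 4t + 2

Multiply in F_7[t]: (3t + 6)·(t^2 + 4t + 5) = 3t^3 + 4t^2 + 4t + 2.
Reduced: 3t^3 + 4t^2 + 4t + 2.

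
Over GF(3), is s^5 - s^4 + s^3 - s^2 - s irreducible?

Write f(s) = s^5 - s^4 + s^3 - s^2 - s.
Check for roots in GF(3): f(0) = 0 → root; f(1) = 2; f(2) = 0 → root.
f(0) = 0, so (s) divides f(s); f is reducible.

No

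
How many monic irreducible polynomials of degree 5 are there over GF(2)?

6

x^(2^5) − x is the product of all monic irreducibles of degree dividing 5; Möbius inversion gives N = (1/5) Σ μ(5/d)·2^d.
Divisors of 5: 1, 5; μ(5/d) for each: -1, 1.
Σ = − 2^1 + 2^5 = 30.
N = 30/5 = 6.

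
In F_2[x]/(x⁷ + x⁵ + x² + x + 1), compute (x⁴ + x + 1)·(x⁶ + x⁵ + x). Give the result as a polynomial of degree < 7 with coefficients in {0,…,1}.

x^6 + x^5 + x^3 + x^2

Multiply in F_2[x]: (x⁴ + x + 1)·(x⁶ + x⁵ + x) = x¹⁰ + x⁹ + x⁷ + x² + x.
Reduce using x⁷ ≡ x⁵ + x² + x + 1 (mod x⁷ + x⁵ + x² + x + 1).
Reduced: x⁶ + x⁵ + x³ + x².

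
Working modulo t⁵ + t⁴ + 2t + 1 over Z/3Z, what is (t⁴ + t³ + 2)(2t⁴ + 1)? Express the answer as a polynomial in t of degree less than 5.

Multiply in Z/3Z[t]: (t⁴ + t³ + 2)·(2t⁴ + 1) = 2t⁸ + 2t⁷ + 2t⁴ + t³ + 2.
Reduce using t⁵ ≡ 2t⁴ + t + 2 (mod t⁵ + t⁴ + 2t + 1).
Reduced: t⁴ + 2t³ + 2.

t^4 + 2t^3 + 2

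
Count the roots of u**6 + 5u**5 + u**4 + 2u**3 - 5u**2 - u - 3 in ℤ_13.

5

Write f(u) = u**6 + 5u**5 + u**4 + 2u**3 - 5u**2 - u - 3.
Evaluate at each of the 13 elements of ℤ_13:
f(0) = 10; f(1) = 0 → root; f(2) = 10; f(3) = 0 → root; f(4) = 10; f(5) = 12; f(6) = 1; f(7) = 0 → root; f(8) = 5; f(9) = 0 → root; f(10) = 3; f(11) = 0 → root; f(12) = 1.
Roots: {1, 3, 7, 9, 11}.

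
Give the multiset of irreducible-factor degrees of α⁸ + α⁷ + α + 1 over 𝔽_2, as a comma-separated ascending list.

Write g(α) = α⁸ + α⁷ + α + 1.
Roots in 𝔽_2: g(0) = 1; g(1) = 0 → root.
Linear factors from roots: (α + 1).
Complete factorization: g(α) = (α + 1)^2·(α³ + α + 1)·(α³ + α² + 1).
Factor degrees with multiplicity: 1 + 1 + 3 + 3 = 8.

1, 1, 3, 3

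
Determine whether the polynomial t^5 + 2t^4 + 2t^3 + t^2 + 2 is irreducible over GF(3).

Write h(t) = t^5 + 2t^4 + 2t^3 + t^2 + 2.
Check for roots in GF(3): h(0) = 2; h(1) = 2; h(2) = 2.
No roots, so no linear factors.
Monic irreducibles of degree 2 over GF(3): t^2 + 1, t^2 + t + 2, t^2 + 2t + 2.
None of them divide h (all give nonzero remainder).
No irreducible factor of degree ≤ 2 exists, so h is irreducible over GF(3).

Yes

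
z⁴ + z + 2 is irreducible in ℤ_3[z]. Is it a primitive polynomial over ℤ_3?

Write f(z) = z⁴ + z + 2.
|GF(3^4)^×| = 3^4 − 1 = 80. Prime factorization: 80 = 2^4·5.
f is primitive ⇔ z has order 80 in GF(3)[z]/(f), i.e. z^(80/q) ≠ 1 for each prime q | 80.
z^(40) mod f = 2.
z^(16) mod f = 2z³ + z + 2.
None equal 1, so z has full order 80; f is primitive.

Yes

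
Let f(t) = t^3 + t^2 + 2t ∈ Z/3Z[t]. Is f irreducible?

Check for roots in Z/3Z: f(0) = 0 → root; f(1) = 1; f(2) = 1.
f(0) = 0, so (t) divides f(t); f is reducible.

No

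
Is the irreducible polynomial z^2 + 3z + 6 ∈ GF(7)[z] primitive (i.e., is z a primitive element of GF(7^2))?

Write f(z) = z^2 + 3z + 6.
|GF(7^2)^×| = 7^2 − 1 = 48. Prime factorization: 48 = 2^4·3.
f is primitive ⇔ z has order 48 in GF(7)[z]/(f), i.e. z^(48/q) ≠ 1 for each prime q | 48.
z^(24) mod f = 6.
z^(16) mod f = 1
Since z^(16) = 1, the order of z divides 16 < 48; not primitive.

No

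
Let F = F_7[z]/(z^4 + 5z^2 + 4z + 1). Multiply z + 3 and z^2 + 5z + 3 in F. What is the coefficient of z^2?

Multiply in F_7[z]: (z + 3)·(z^2 + 5z + 3) = z^3 + z^2 + 4z + 2.
Reduced: z^3 + z^2 + 4z + 2.

1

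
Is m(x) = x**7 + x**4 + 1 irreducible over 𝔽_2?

Yes

Check for roots in 𝔽_2: m(0) = 1; m(1) = 1.
No roots, so no linear factors.
Monic irreducibles of degree 2 over GF(2): x**2 + x + 1.
None of them divide m (all give nonzero remainder).
Monic irreducibles of degree 3 over GF(2): x**3 + x + 1, x**3 + x**2 + 1.
None of them divide m (all give nonzero remainder).
No irreducible factor of degree ≤ 3 exists, so m is irreducible over GF(2).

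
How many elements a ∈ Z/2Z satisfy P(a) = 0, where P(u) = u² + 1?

1

Evaluate at each of the 2 elements of Z/2Z:
P(0) = 1; P(1) = 0 → root.
Roots: {1}.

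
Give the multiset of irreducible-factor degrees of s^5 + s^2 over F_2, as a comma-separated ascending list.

1, 1, 1, 2

Write f(s) = s^5 + s^2.
Roots in F_2: f(0) = 0 → root; f(1) = 0 → root.
Linear factors from roots: (s), (s + 1).
Complete factorization: f(s) = (s + 1)·(s)^2·(s^2 + s + 1).
Factor degrees with multiplicity: 1 + 1 + 1 + 2 = 5.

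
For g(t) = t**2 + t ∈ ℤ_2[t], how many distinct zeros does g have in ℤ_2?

Evaluate at each of the 2 elements of ℤ_2:
g(0) = 0 → root; g(1) = 0 → root.
Roots: {0, 1}.

2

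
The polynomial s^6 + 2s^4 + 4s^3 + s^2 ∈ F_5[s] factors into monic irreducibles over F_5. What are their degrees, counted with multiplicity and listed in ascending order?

1, 1, 1, 3

Write g(s) = s^6 + 2s^4 + 4s^3 + s^2.
Roots in F_5: g(0) = 0 → root; g(1) = 3; g(2) = 2; g(3) = 3; g(4) = 0 → root.
Linear factors from roots: (s), (s + 1).
Complete factorization: g(s) = (s + 1)·(s)^2·(s^3 + 4s^2 + 3s + 1).
Factor degrees with multiplicity: 1 + 1 + 1 + 3 = 6.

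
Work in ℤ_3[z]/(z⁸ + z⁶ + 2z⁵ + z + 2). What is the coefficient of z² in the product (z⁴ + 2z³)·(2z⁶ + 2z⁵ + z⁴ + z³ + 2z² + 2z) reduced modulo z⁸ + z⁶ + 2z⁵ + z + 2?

2

Multiply in ℤ_3[z]: (z⁴ + 2z³)·(2z⁶ + 2z⁵ + z⁴ + z³ + 2z² + 2z) = 2z¹⁰ + 2z⁸ + z⁶ + z⁴.
Reduce using z⁸ ≡ 2z⁶ + z⁵ + 2z + 1 (mod z⁸ + z⁶ + 2z⁵ + z + 2).
Reduced: 2z⁷ + z⁶ + z⁴ + z³ + 2z².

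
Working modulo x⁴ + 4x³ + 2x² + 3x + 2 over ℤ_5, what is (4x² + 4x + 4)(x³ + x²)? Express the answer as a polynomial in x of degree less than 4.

Multiply in ℤ_5[x]: (4x² + 4x + 4)·(x³ + x²) = 4x⁵ + 3x⁴ + 3x³ + 4x².
Reduce using x⁴ ≡ x³ + 3x² + 2x + 3 (mod x⁴ + 4x³ + 2x² + 3x + 2).
Reduced: 2x³ + 3x² + x + 1.

2x^3 + 3x^2 + x + 1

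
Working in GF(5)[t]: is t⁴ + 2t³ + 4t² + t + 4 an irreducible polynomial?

Write P(t) = t⁴ + 2t³ + 4t² + t + 4.
Check for roots in GF(5): P(0) = 4; P(1) = 2; P(2) = 4; P(3) = 3; P(4) = 1.
No roots, so no linear factors.
Degree-2 irreducible divisors: test the 10 monic irreducibles of degree 2 over GF(5).
None of them divide P (all give nonzero remainder).
No irreducible factor of degree ≤ 2 exists, so P is irreducible over GF(5).

Yes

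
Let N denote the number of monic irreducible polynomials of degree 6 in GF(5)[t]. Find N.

By the necklace-counting formula, N_5(6) = (1/6) Σ_{d|6} μ(6/d)·5^d.
Divisors of 6: 1, 2, 3, 6; μ(6/d) for each: 1, -1, -1, 1.
Σ = 5^1 − 5^2 − 5^3 + 5^6 = 15480.
N = 15480/6 = 2580.

2580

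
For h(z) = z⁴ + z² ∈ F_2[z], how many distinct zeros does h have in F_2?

2

Evaluate at each of the 2 elements of F_2:
h(0) = 0 → root; h(1) = 0 → root.
Roots: {0, 1}.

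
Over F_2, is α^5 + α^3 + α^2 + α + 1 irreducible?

Yes

Write P(α) = α^5 + α^3 + α^2 + α + 1.
Check for roots in F_2: P(0) = 1; P(1) = 1.
No roots, so no linear factors.
Monic irreducibles of degree 2 over GF(2): α^2 + α + 1.
None of them divide P (all give nonzero remainder).
No irreducible factor of degree ≤ 2 exists, so P is irreducible over GF(2).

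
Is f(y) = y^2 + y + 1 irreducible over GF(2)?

Check for roots in GF(2): f(0) = 1; f(1) = 1.
No roots. A degree-2 polynomial over a field with no linear factor is irreducible.

Yes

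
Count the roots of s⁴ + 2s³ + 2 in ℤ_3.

0

Write P(s) = s⁴ + 2s³ + 2.
Evaluate at each of the 3 elements of ℤ_3:
P(0) = 2; P(1) = 2; P(2) = 1.
No element is a root.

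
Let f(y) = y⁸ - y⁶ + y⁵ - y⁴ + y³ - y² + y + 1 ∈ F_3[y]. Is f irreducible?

Check for roots in F_3: f(0) = 1; f(1) = 2; f(2) = 2.
No roots, so no linear factors.
Monic irreducibles of degree 2 over GF(3): y² + 1, y² + y - 1, y² - y - 1.
None of them divide f (all give nonzero remainder).
Degree-3 irreducible divisors: test the 8 monic irreducibles of degree 3 over GF(3).
None of them divide f (all give nonzero remainder).
Degree-4 irreducible divisors: test the 18 monic irreducibles of degree 4 over GF(3).
None of them divide f (all give nonzero remainder).
No irreducible factor of degree ≤ 4 exists, so f is irreducible over GF(3).

Yes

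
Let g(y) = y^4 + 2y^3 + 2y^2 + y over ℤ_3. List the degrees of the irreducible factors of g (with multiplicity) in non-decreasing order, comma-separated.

Roots in ℤ_3: g(0) = 0 → root; g(1) = 0 → root; g(2) = 0 → root.
Linear factors from roots: (y), (y + 2), (y + 1).
Complete factorization: g(y) = (y)·(y + 1)·(y + 2)^2.
Factor degrees with multiplicity: 1 + 1 + 1 + 1 = 4.

1, 1, 1, 1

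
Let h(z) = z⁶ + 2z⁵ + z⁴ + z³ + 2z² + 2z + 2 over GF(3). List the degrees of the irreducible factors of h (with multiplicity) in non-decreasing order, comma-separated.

2, 2, 2

Roots in GF(3): h(0) = 2; h(1) = 2; h(2) = 1.
Complete factorization: h(z) = (z² + 2z + 2)·(z² + 1)^2.
Factor degrees with multiplicity: 2 + 2 + 2 = 6.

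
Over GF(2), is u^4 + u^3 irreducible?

Write P(u) = u^4 + u^3.
Check for roots in GF(2): P(0) = 0 → root; P(1) = 0 → root.
P(0) = 0, so (u) divides P(u); P is reducible.

No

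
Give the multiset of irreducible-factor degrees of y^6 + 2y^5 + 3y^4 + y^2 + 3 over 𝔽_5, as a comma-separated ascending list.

Write h(y) = y^6 + 2y^5 + 3y^4 + y^2 + 3.
Roots in 𝔽_5: h(0) = 3; h(1) = 0 → root; h(2) = 3; h(3) = 0 → root; h(4) = 1.
Linear factors from roots: (y + 4), (y + 2).
Complete factorization: h(y) = (y + 2)·(y + 4)^2·(y^3 + 2y^2 + y + 4).
Factor degrees with multiplicity: 1 + 1 + 1 + 3 = 6.

1, 1, 1, 3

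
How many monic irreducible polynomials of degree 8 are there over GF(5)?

x^(5^8) − x is the product of all monic irreducibles of degree dividing 8; Möbius inversion gives N = (1/8) Σ μ(8/d)·5^d.
Divisors of 8: 1, 2, 4, 8; μ(8/d) for each: 0, 0, -1, 1.
Σ = − 5^4 + 5^8 = 390000.
N = 390000/8 = 48750.

48750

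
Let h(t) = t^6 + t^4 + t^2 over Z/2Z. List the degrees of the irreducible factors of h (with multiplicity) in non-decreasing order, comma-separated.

1, 1, 2, 2

Roots in Z/2Z: h(0) = 0 → root; h(1) = 1.
Linear factors from roots: (t).
Complete factorization: h(t) = (t)^2·(t^2 + t + 1)^2.
Factor degrees with multiplicity: 1 + 1 + 2 + 2 = 6.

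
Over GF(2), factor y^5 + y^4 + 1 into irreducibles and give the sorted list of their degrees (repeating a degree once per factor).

Write g(y) = y^5 + y^4 + 1.
Roots in GF(2): g(0) = 1; g(1) = 1.
Complete factorization: g(y) = (y^2 + y + 1)·(y^3 + y + 1).
Factor degrees with multiplicity: 2 + 3 = 5.

2, 3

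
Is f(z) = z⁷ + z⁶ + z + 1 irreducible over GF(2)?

Check for roots in GF(2): f(0) = 1; f(1) = 0 → root.
f(1) = 0, so (z − 1) divides f(z); f is reducible.

No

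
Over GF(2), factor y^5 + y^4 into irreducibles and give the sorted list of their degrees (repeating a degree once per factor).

1, 1, 1, 1, 1

Write g(y) = y^5 + y^4.
Roots in GF(2): g(0) = 0 → root; g(1) = 0 → root.
Linear factors from roots: (y), (y + 1).
Complete factorization: g(y) = (y + 1)·(y)^4.
Factor degrees with multiplicity: 1 + 1 + 1 + 1 + 1 = 5.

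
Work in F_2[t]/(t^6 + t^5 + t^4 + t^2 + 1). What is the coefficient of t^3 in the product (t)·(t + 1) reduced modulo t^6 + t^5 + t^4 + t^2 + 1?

Multiply in F_2[t]: (t)·(t + 1) = t^2 + t.
Reduced: t^2 + t.

0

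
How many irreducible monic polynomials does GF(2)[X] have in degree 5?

By the necklace-counting formula, N_2(5) = (1/5) Σ_{d|5} μ(5/d)·2^d.
Divisors of 5: 1, 5; μ(5/d) for each: -1, 1.
Σ = − 2^1 + 2^5 = 30.
N = 30/5 = 6.

6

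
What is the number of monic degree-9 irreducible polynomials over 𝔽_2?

56

Gauss's count: N_{2}(9) = (1/9) Σ_{d|9} μ(9/d)·2^d.
Divisors of 9: 1, 3, 9; μ(9/d) for each: 0, -1, 1.
Σ = − 2^3 + 2^9 = 504.
N = 504/9 = 56.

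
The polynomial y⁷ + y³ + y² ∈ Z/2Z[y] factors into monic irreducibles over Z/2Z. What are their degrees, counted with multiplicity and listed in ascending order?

1, 1, 2, 3

Write h(y) = y⁷ + y³ + y².
Roots in Z/2Z: h(0) = 0 → root; h(1) = 1.
Linear factors from roots: (y).
Complete factorization: h(y) = (y)^2·(y² + y + 1)·(y³ + y² + 1).
Factor degrees with multiplicity: 1 + 1 + 2 + 3 = 7.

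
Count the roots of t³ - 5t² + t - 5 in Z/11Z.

1

Write g(t) = t³ - 5t² + t - 5.
Evaluate at each of the 11 elements of Z/11Z:
g(0) = 6; g(1) = 3; g(2) = 7; g(3) = 2; g(4) = 5; g(5) = 0 → root; g(6) = 4; g(7) = 1; g(8) = 8; g(9) = 9; g(10) = 10.
Roots: {5}.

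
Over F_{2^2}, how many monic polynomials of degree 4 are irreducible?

60

x^(4^4) − x is the product of all monic irreducibles of degree dividing 4; Möbius inversion gives N = (1/4) Σ μ(4/d)·4^d.
Divisors of 4: 1, 2, 4; μ(4/d) for each: 0, -1, 1.
Σ = − 4^2 + 4^4 = 240.
N = 240/4 = 60.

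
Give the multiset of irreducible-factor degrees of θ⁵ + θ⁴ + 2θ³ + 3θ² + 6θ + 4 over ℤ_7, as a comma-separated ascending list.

1, 1, 1, 2

Write f(θ) = θ⁵ + θ⁴ + 2θ³ + 3θ² + 6θ + 4.
Linear factors from roots: (θ + 4), (θ + 3), (θ + 2).
Complete factorization: f(θ) = (θ + 2)·(θ + 3)·(θ + 4)·(θ² + 6θ + 6).
Factor degrees with multiplicity: 1 + 1 + 1 + 2 = 5.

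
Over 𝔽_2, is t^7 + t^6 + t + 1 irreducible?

Write h(t) = t^7 + t^6 + t + 1.
Check for roots in 𝔽_2: h(0) = 1; h(1) = 0 → root.
h(1) = 0, so (t − 1) divides h(t); h is reducible.

No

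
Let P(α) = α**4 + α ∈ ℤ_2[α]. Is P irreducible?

Check for roots in ℤ_2: P(0) = 0 → root; P(1) = 0 → root.
P(0) = 0, so (α) divides P(α); P is reducible.

No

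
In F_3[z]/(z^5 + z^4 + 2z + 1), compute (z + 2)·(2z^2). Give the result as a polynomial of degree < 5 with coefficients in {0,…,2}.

Multiply in F_3[z]: (z + 2)·(2z^2) = 2z^3 + z^2.
Reduced: 2z^3 + z^2.

2z^3 + z^2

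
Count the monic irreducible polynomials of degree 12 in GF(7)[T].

1153430600

The number of monic irreducibles of degree 12 over GF(7) is (1/12)·Σ_{d∣12} μ(12/d) 7^d.
Divisors of 12: 1, 2, 3, 4, 6, 12; μ(12/d) for each: 0, 1, 0, -1, -1, 1.
Σ = 7^2 − 7^4 − 7^6 + 7^12 = 13841167200.
N = 13841167200/12 = 1153430600.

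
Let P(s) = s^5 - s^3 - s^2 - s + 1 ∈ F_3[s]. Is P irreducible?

Yes

Check for roots in F_3: P(0) = 1; P(1) = 2; P(2) = 1.
No roots, so no linear factors.
Monic irreducibles of degree 2 over GF(3): s^2 + 1, s^2 + s - 1, s^2 - s - 1.
None of them divide P (all give nonzero remainder).
No irreducible factor of degree ≤ 2 exists, so P is irreducible over GF(3).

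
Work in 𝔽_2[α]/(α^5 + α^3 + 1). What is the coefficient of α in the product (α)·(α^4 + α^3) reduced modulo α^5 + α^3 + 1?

Multiply in 𝔽_2[α]: (α)·(α^4 + α^3) = α^5 + α^4.
Reduce using α^5 ≡ α^3 + 1 (mod α^5 + α^3 + 1).
Reduced: α^4 + α^3 + 1.

0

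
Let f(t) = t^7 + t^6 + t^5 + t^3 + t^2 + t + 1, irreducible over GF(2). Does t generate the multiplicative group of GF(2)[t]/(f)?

|GF(2^7)^×| = 2^7 − 1 = 127. Prime factorization: 127 = 127.
f is primitive ⇔ t has order 127 in GF(2)[t]/(f), i.e. t^(127/q) ≠ 1 for each prime q | 127.
t^(1) mod f = t.
None equal 1, so t has full order 127; f is primitive.

Yes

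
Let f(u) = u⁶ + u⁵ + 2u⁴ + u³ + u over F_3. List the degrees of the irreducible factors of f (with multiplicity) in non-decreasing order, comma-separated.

1, 1, 1, 3

Roots in F_3: f(0) = 0 → root; f(1) = 0 → root; f(2) = 0 → root.
Linear factors from roots: (u), (u + 2), (u + 1).
Complete factorization: f(u) = (u)·(u + 1)·(u + 2)·(u³ + u² + 2).
Factor degrees with multiplicity: 1 + 1 + 1 + 3 = 6.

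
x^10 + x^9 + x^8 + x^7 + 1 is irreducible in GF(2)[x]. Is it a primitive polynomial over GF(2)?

Write f(x) = x^10 + x^9 + x^8 + x^7 + 1.
|GF(2^10)^×| = 2^10 − 1 = 1023. Prime factorization: 1023 = 3·11·31.
f is primitive ⇔ x has order 1023 in GF(2)[x]/(f), i.e. x^(1023/q) ≠ 1 for each prime q | 1023.
x^(341) mod f = 1
x^(93) mod f = x^9 + x^6 + x.
x^(33) mod f = x^6 + x^5 + x^3 + x + 1.
Since x^(341) = 1, the order of x divides 341 < 1023; not primitive.

No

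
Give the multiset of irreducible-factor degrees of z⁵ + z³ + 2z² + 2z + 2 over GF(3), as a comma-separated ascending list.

1, 1, 3

Write g(z) = z⁵ + z³ + 2z² + 2z + 2.
Roots in GF(3): g(0) = 2; g(1) = 2; g(2) = 0 → root.
Linear factors from roots: (z + 1).
Complete factorization: g(z) = (z + 1)^2·(z³ + z² + z + 2).
Factor degrees with multiplicity: 1 + 1 + 3 = 5.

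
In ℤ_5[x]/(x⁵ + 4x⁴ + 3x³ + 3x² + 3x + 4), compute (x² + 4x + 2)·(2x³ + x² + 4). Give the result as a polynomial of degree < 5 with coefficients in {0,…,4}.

Multiply in ℤ_5[x]: (x² + 4x + 2)·(2x³ + x² + 4) = 2x⁵ + 4x⁴ + 3x³ + x² + x + 3.
Reduce using x⁵ ≡ x⁴ + 2x³ + 2x² + 2x + 1 (mod x⁵ + 4x⁴ + 3x³ + 3x² + 3x + 4).
Reduced: x⁴ + 2x³.

x^4 + 2x^3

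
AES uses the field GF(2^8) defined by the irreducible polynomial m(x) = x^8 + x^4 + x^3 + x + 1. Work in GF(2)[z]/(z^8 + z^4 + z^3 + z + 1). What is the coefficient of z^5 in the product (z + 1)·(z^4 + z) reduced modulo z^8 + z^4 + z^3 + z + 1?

Multiply in GF(2)[z]: (z + 1)·(z^4 + z) = z^5 + z^4 + z^2 + z.
Reduced: z^5 + z^4 + z^2 + z.

1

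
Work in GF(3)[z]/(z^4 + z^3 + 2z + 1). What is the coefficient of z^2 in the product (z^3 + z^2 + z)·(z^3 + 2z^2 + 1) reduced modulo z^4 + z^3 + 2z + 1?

2

Multiply in GF(3)[z]: (z^3 + z^2 + z)·(z^3 + 2z^2 + 1) = z^6 + z^2 + z.
Reduce using z^4 ≡ 2z^3 + z + 2 (mod z^4 + z^3 + 2z + 1).
Reduced: 2z^2 + 2.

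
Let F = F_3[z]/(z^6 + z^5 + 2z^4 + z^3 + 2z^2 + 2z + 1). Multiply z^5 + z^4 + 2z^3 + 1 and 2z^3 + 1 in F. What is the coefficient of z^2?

1

Multiply in F_3[z]: (z^5 + z^4 + 2z^3 + 1)·(2z^3 + 1) = 2z^8 + 2z^7 + z^6 + z^5 + z^4 + z^3 + 1.
Reduce using z^6 ≡ 2z^5 + z^4 + 2z^3 + z^2 + z + 2 (mod z^6 + z^5 + 2z^4 + z^3 + 2z^2 + 2z + 1).
Reduced: 2z^5 + z^2 + 1.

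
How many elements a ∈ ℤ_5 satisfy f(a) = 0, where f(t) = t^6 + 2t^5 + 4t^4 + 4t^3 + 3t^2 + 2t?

Evaluate at each of the 5 elements of ℤ_5:
f(0) = 0 → root; f(1) = 1; f(2) = 0 → root; f(3) = 0 → root; f(4) = 0 → root.
Roots: {0, 2, 3, 4}.

4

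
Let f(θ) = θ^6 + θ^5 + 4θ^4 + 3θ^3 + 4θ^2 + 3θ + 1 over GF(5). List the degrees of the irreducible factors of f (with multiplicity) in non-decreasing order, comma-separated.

6

Roots in GF(5): f(0) = 1; f(1) = 2; f(2) = 2; f(3) = 3; f(4) = 3.
Complete factorization: f(θ) = (θ^6 + θ^5 + 4θ^4 + 3θ^3 + 4θ^2 + 3θ + 1).
Factor degrees with multiplicity: 6 = 6.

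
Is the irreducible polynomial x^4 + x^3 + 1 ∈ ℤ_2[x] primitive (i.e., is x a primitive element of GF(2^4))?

Yes

Write f(x) = x^4 + x^3 + 1.
|GF(2^4)^×| = 2^4 − 1 = 15. Prime factorization: 15 = 3·5.
f is primitive ⇔ x has order 15 in GF(2)[x]/(f), i.e. x^(15/q) ≠ 1 for each prime q | 15.
x^(5) mod f = x^3 + x + 1.
x^(3) mod f = x^3.
None equal 1, so x has full order 15; f is primitive.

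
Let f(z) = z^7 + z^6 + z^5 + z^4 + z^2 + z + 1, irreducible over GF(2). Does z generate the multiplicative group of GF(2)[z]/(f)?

Yes

|GF(2^7)^×| = 2^7 − 1 = 127. Prime factorization: 127 = 127.
f is primitive ⇔ z has order 127 in GF(2)[z]/(f), i.e. z^(127/q) ≠ 1 for each prime q | 127.
z^(1) mod f = z.
None equal 1, so z has full order 127; f is primitive.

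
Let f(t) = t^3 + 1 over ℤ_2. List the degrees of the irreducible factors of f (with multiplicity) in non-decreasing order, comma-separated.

Roots in ℤ_2: f(0) = 1; f(1) = 0 → root.
Linear factors from roots: (t + 1).
Complete factorization: f(t) = (t + 1)·(t^2 + t + 1).
Factor degrees with multiplicity: 1 + 2 = 3.

1, 2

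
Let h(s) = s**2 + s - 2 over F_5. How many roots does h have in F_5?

Evaluate at each of the 5 elements of F_5:
h(0) = 3; h(1) = 0 → root; h(2) = 4; h(3) = 0 → root; h(4) = 3.
Roots: {1, 3}.

2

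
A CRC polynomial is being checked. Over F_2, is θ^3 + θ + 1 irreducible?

Write h(θ) = θ^3 + θ + 1.
Check for roots in F_2: h(0) = 1; h(1) = 1.
No roots. A degree-3 polynomial over a field with no linear factor is irreducible.

Yes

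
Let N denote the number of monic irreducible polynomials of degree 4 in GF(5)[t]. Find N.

150

Gauss's count: N_{5}(4) = (1/4) Σ_{d|4} μ(4/d)·5^d.
Divisors of 4: 1, 2, 4; μ(4/d) for each: 0, -1, 1.
Σ = − 5^2 + 5^4 = 600.
N = 600/4 = 150.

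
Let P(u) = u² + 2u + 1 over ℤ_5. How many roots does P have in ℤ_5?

1

Evaluate at each of the 5 elements of ℤ_5:
P(0) = 1; P(1) = 4; P(2) = 4; P(3) = 1; P(4) = 0 → root.
Roots: {4}.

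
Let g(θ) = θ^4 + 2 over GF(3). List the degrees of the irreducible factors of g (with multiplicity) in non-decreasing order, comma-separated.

1, 1, 2

Roots in GF(3): g(0) = 2; g(1) = 0 → root; g(2) = 0 → root.
Linear factors from roots: (θ + 2), (θ + 1).
Complete factorization: g(θ) = (θ + 1)·(θ + 2)·(θ^2 + 1).
Factor degrees with multiplicity: 1 + 1 + 2 = 4.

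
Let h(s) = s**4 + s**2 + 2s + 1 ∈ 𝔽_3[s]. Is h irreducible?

Yes

Check for roots in 𝔽_3: h(0) = 1; h(1) = 2; h(2) = 1.
No roots, so no linear factors.
Monic irreducibles of degree 2 over GF(3): s**2 + 1, s**2 + s + 2, s**2 + 2s + 2.
None of them divide h (all give nonzero remainder).
No irreducible factor of degree ≤ 2 exists, so h is irreducible over GF(3).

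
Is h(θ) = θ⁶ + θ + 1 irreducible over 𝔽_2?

Yes

Check for roots in 𝔽_2: h(0) = 1; h(1) = 1.
No roots, so no linear factors.
Monic irreducibles of degree 2 over GF(2): θ² + θ + 1.
None of them divide h (all give nonzero remainder).
Monic irreducibles of degree 3 over GF(2): θ³ + θ + 1, θ³ + θ² + 1.
None of them divide h (all give nonzero remainder).
No irreducible factor of degree ≤ 3 exists, so h is irreducible over GF(2).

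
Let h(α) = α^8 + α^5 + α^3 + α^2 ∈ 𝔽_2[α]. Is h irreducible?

Check for roots in 𝔽_2: h(0) = 0 → root; h(1) = 0 → root.
h(0) = 0, so (α) divides h(α); h is reducible.

No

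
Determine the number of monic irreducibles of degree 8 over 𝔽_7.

720300

The number of monic irreducibles of degree 8 over GF(7) is (1/8)·Σ_{d∣8} μ(8/d) 7^d.
Divisors of 8: 1, 2, 4, 8; μ(8/d) for each: 0, 0, -1, 1.
Σ = − 7^4 + 7^8 = 5762400.
N = 5762400/8 = 720300.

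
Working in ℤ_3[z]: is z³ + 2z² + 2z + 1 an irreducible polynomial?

No

Write g(z) = z³ + 2z² + 2z + 1.
Check for roots in ℤ_3: g(0) = 1; g(1) = 0 → root; g(2) = 0 → root.
g(1) = 0, so (z − 1) divides g(z); g is reducible.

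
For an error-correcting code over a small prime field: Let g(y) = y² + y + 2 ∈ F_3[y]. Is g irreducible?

Yes

Check for roots in F_3: g(0) = 2; g(1) = 1; g(2) = 2.
No roots. A degree-2 polynomial over a field with no linear factor is irreducible.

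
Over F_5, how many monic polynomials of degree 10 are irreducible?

By the necklace-counting formula, N_5(10) = (1/10) Σ_{d|10} μ(10/d)·5^d.
Divisors of 10: 1, 2, 5, 10; μ(10/d) for each: 1, -1, -1, 1.
Σ = 5^1 − 5^2 − 5^5 + 5^10 = 9762480.
N = 9762480/10 = 976248.

976248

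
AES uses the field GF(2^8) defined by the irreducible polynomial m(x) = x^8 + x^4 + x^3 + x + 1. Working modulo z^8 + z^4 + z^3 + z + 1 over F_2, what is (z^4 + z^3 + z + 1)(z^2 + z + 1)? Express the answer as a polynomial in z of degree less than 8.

z^6 + 1

Multiply in F_2[z]: (z^4 + z^3 + z + 1)·(z^2 + z + 1) = z^6 + 1.
Reduced: z^6 + 1.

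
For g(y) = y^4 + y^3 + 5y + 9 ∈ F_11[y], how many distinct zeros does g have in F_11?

2

Evaluate at each of the 11 elements of F_11:
g(0) = 9; g(1) = 5; g(2) = 10; g(3) = 0 → root; g(4) = 8; g(5) = 3; g(6) = 0 → root; g(7) = 5; g(8) = 4; g(9) = 7; g(10) = 4.
Roots: {3, 6}.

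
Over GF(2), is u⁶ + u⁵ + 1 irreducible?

Write m(u) = u⁶ + u⁵ + 1.
Check for roots in GF(2): m(0) = 1; m(1) = 1.
No roots, so no linear factors.
Monic irreducibles of degree 2 over GF(2): u² + u + 1.
None of them divide m (all give nonzero remainder).
Monic irreducibles of degree 3 over GF(2): u³ + u + 1, u³ + u² + 1.
None of them divide m (all give nonzero remainder).
No irreducible factor of degree ≤ 3 exists, so m is irreducible over GF(2).

Yes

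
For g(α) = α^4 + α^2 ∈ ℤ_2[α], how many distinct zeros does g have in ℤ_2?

Evaluate at each of the 2 elements of ℤ_2:
g(0) = 0 → root; g(1) = 0 → root.
Roots: {0, 1}.

2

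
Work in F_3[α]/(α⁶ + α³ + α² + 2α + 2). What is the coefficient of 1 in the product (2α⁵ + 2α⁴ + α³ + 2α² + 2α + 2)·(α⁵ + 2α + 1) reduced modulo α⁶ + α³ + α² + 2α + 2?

Multiply in F_3[α]: (2α⁵ + 2α⁴ + α³ + 2α² + 2α + 2)·(α⁵ + 2α + 1) = 2α¹⁰ + 2α⁹ + α⁸ + 2α⁷ + 2α⁵ + α⁴ + 2α³ + 2.
Reduce using α⁶ ≡ 2α³ + 2α² + α + 1 (mod α⁶ + α³ + α² + 2α + 2).
Reduced: α⁵ + α⁴ + 2α² + 2α + 1.

1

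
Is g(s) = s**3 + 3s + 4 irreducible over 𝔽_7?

No

Check for roots in 𝔽_7: g(0) = 4; g(1) = 1; g(2) = 4; g(3) = 5; g(4) = 3; g(5) = 4; g(6) = 0 → root.
g(6) = 0, so (s − 6) divides g(s); g is reducible.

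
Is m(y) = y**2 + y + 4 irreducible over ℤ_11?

Yes

Check each element of ℤ_11 for a root: m(0)=4, m(1)=6, m(2)=10, m(3)=5, m(4)=2, m(5)=1, m(6)=2, m(7)=5, m(8)=10, m(9)=6, m(10)=4.
No roots. A degree-2 polynomial over a field with no linear factor is irreducible.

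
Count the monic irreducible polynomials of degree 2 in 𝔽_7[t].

Gauss's count: N_{7}(2) = (1/2) Σ_{d|2} μ(2/d)·7^d.
Divisors of 2: 1, 2; μ(2/d) for each: -1, 1.
Σ = − 7^1 + 7^2 = 42.
N = 42/2 = 21.

21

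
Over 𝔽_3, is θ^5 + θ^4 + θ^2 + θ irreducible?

No

Write f(θ) = θ^5 + θ^4 + θ^2 + θ.
Check for roots in 𝔽_3: f(0) = 0 → root; f(1) = 1; f(2) = 0 → root.
f(0) = 0, so (θ) divides f(θ); f is reducible.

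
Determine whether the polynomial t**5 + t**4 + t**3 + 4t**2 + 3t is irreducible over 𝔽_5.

Write h(t) = t**5 + t**4 + t**3 + 4t**2 + 3t.
Check for roots in 𝔽_5: h(0) = 0 → root; h(1) = 0 → root; h(2) = 3; h(3) = 1; h(4) = 0 → root.
h(0) = 0, so (t) divides h(t); h is reducible.

No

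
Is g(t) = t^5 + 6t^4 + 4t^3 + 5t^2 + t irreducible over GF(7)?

No

Check for roots in GF(7): g(0) = 0 → root; g(1) = 3; g(2) = 0 → root; g(3) = 3; g(4) = 2; g(5) = 1; g(6) = 5.
g(0) = 0, so (t) divides g(t); g is reducible.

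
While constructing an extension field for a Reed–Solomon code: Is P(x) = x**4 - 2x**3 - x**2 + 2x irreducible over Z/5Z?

No

Check for roots in Z/5Z: P(0) = 0 → root; P(1) = 0 → root; P(2) = 0 → root; P(3) = 4; P(4) = 0 → root.
P(0) = 0, so (x) divides P(x); P is reducible.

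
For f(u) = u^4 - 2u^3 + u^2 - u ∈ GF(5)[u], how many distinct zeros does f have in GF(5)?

Evaluate at each of the 5 elements of GF(5):
f(0) = 0 → root; f(1) = 4; f(2) = 2; f(3) = 3; f(4) = 0 → root.
Roots: {0, 4}.

2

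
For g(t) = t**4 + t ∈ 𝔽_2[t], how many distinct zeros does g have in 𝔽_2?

2

Evaluate at each of the 2 elements of 𝔽_2:
g(0) = 0 → root; g(1) = 0 → root.
Roots: {0, 1}.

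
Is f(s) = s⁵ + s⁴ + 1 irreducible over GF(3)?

No

Check for roots in GF(3): f(0) = 1; f(1) = 0 → root; f(2) = 1.
f(1) = 0, so (s − 1) divides f(s); f is reducible.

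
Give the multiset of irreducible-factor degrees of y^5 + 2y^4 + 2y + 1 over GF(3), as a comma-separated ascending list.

Write h(y) = y^5 + 2y^4 + 2y + 1.
Roots in GF(3): h(0) = 1; h(1) = 0 → root; h(2) = 0 → root.
Linear factors from roots: (y + 2), (y + 1).
Complete factorization: h(y) = (y + 1)·(y + 2)^2·(y^2 + 1).
Factor degrees with multiplicity: 1 + 1 + 1 + 2 = 5.

1, 1, 1, 2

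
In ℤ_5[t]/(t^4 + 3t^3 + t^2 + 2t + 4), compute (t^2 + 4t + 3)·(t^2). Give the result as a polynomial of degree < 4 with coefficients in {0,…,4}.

Multiply in ℤ_5[t]: (t^2 + 4t + 3)·(t^2) = t^4 + 4t^3 + 3t^2.
Reduce using t^4 ≡ 2t^3 + 4t^2 + 3t + 1 (mod t^4 + 3t^3 + t^2 + 2t + 4).
Reduced: t^3 + 2t^2 + 3t + 1.

t^3 + 2t^2 + 3t + 1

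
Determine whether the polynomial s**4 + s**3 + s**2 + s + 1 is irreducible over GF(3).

Yes

Write P(s) = s**4 + s**3 + s**2 + s + 1.
Check for roots in GF(3): P(0) = 1; P(1) = 2; P(2) = 1.
No roots, so no linear factors.
Monic irreducibles of degree 2 over GF(3): s**2 + 1, s**2 + s + 2, s**2 + 2s + 2.
None of them divide P (all give nonzero remainder).
No irreducible factor of degree ≤ 2 exists, so P is irreducible over GF(3).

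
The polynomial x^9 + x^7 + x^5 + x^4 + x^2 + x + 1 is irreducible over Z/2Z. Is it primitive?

Yes

Write f(x) = x^9 + x^7 + x^5 + x^4 + x^2 + x + 1.
|GF(2^9)^×| = 2^9 − 1 = 511. Prime factorization: 511 = 7·73.
f is primitive ⇔ x has order 511 in GF(2)[x]/(f), i.e. x^(511/q) ≠ 1 for each prime q | 511.
x^(73) mod f = x^8 + x^6 + x^4 + x^2 + x.
x^(7) mod f = x^7.
None equal 1, so x has full order 511; f is primitive.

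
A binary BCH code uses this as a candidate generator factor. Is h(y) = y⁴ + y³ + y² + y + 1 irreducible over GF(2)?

Check for roots in GF(2): h(0) = 1; h(1) = 1.
No roots, so no linear factors.
Monic irreducibles of degree 2 over GF(2): y² + y + 1.
None of them divide h (all give nonzero remainder).
No irreducible factor of degree ≤ 2 exists, so h is irreducible over GF(2).

Yes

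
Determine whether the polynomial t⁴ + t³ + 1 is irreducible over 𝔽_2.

Write P(t) = t⁴ + t³ + 1.
Check for roots in 𝔽_2: P(0) = 1; P(1) = 1.
No roots, so no linear factors.
Monic irreducibles of degree 2 over GF(2): t² + t + 1.
None of them divide P (all give nonzero remainder).
No irreducible factor of degree ≤ 2 exists, so P is irreducible over GF(2).

Yes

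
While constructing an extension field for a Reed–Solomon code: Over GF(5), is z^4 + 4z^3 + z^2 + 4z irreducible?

No

Write h(z) = z^4 + 4z^3 + z^2 + 4z.
Check for roots in GF(5): h(0) = 0 → root; h(1) = 0 → root; h(2) = 0 → root; h(3) = 0 → root; h(4) = 4.
h(0) = 0, so (z) divides h(z); h is reducible.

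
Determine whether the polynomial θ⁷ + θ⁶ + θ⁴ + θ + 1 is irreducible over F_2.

Yes

Write f(θ) = θ⁷ + θ⁶ + θ⁴ + θ + 1.
Check for roots in F_2: f(0) = 1; f(1) = 1.
No roots, so no linear factors.
Monic irreducibles of degree 2 over GF(2): θ² + θ + 1.
None of them divide f (all give nonzero remainder).
Monic irreducibles of degree 3 over GF(2): θ³ + θ + 1, θ³ + θ² + 1.
None of them divide f (all give nonzero remainder).
No irreducible factor of degree ≤ 3 exists, so f is irreducible over GF(2).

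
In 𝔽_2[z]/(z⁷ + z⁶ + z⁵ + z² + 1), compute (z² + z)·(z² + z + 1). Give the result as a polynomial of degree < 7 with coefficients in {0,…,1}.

z^4 + z

Multiply in 𝔽_2[z]: (z² + z)·(z² + z + 1) = z⁴ + z.
Reduced: z⁴ + z.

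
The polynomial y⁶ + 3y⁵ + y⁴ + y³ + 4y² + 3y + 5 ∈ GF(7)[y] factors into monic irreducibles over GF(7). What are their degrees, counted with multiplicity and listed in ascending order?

Write h(y) = y⁶ + 3y⁵ + y⁴ + y³ + 4y² + 3y + 5.
Complete factorization: h(y) = (y⁶ + 3y⁵ + y⁴ + y³ + 4y² + 3y + 5).
Factor degrees with multiplicity: 6 = 6.

6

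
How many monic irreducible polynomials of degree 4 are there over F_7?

Gauss's count: N_{7}(4) = (1/4) Σ_{d|4} μ(4/d)·7^d.
Divisors of 4: 1, 2, 4; μ(4/d) for each: 0, -1, 1.
Σ = − 7^2 + 7^4 = 2352.
N = 2352/4 = 588.

588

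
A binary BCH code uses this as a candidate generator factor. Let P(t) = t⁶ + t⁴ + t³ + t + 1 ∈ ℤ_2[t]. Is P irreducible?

Yes

Check for roots in ℤ_2: P(0) = 1; P(1) = 1.
No roots, so no linear factors.
Monic irreducibles of degree 2 over GF(2): t² + t + 1.
None of them divide P (all give nonzero remainder).
Monic irreducibles of degree 3 over GF(2): t³ + t + 1, t³ + t² + 1.
None of them divide P (all give nonzero remainder).
No irreducible factor of degree ≤ 3 exists, so P is irreducible over GF(2).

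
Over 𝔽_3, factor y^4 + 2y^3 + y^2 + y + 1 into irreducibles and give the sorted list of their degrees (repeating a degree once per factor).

1, 1, 2

Write f(y) = y^4 + 2y^3 + y^2 + y + 1.
Roots in 𝔽_3: f(0) = 1; f(1) = 0 → root; f(2) = 0 → root.
Linear factors from roots: (y + 2), (y + 1).
Complete factorization: f(y) = (y + 1)·(y + 2)·(y^2 + 2y + 2).
Factor degrees with multiplicity: 1 + 1 + 2 = 4.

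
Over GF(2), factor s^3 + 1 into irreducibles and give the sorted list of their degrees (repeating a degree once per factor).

1, 2

Write f(s) = s^3 + 1.
Roots in GF(2): f(0) = 1; f(1) = 0 → root.
Linear factors from roots: (s + 1).
Complete factorization: f(s) = (s + 1)·(s^2 + s + 1).
Factor degrees with multiplicity: 1 + 2 = 3.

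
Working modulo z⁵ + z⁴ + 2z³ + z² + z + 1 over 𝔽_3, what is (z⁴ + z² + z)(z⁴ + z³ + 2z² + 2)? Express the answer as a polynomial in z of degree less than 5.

2z^4 + z^2 + z

Multiply in 𝔽_3[z]: (z⁴ + z² + z)·(z⁴ + z³ + 2z² + 2) = z⁸ + z⁷ + 2z⁵ + 2z⁴ + 2z³ + 2z² + 2z.
Reduce using z⁵ ≡ 2z⁴ + z³ + 2z² + 2z + 2 (mod z⁵ + z⁴ + 2z³ + z² + z + 1).
Reduced: 2z⁴ + z² + z.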